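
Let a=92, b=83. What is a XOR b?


92 ^ 83 = 15

15


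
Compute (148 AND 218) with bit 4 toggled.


Step 1: 148 & 218 = 144
Step 2: 144 ^ (1 << 4) = 144 ^ 16 = 128

128


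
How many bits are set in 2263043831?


0b10000110111000110100111011110111 has 19 set bits

19


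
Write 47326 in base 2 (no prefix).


47326 = 1011100011011110 in binary

1011100011011110


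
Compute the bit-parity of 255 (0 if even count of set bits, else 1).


0b11111111 has 8 ones => parity 0

0


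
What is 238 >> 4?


0b11101110 >> 4 = 0b1110 = 14

14


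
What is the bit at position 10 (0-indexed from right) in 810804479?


0b110000010100111110010011111111, position 10 = 1

1


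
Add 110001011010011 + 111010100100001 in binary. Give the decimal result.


110001011010011 + 111010100100001 = 1101011111110100 = 55284

55284


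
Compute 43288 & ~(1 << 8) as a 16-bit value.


43288 & ~(1 << 8) = 43032

43032


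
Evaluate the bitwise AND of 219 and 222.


0b11011011 & 0b11011110 = 0b11011010 = 218

218


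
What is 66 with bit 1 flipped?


66 ^ (1 << 1) = 66 ^ 2 = 64

64


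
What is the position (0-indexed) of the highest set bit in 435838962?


0b11001111110100101111111110010. Highest set bit at position 28

28


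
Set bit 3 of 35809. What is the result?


35809 | (1 << 3) = 35809 | 8 = 35817

35817


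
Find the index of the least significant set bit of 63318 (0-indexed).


0b1111011101010110. Lowest set bit at position 1

1


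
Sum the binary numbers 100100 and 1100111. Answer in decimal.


100100 + 1100111 = 10001011 = 139

139


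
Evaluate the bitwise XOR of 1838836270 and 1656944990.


0b1101101100110100110101000101110 ^ 0b1100010110000101111100101011110 = 0b1111010110001001001101110000 = 257463152

257463152


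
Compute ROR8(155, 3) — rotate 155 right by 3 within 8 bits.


Rotate 0b10011011 right by 3 (8-bit) = 0b1110011 = 115

115


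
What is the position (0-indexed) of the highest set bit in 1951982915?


0b1110100010110001110010101000011. Highest set bit at position 30

30


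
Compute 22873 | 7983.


0b101100101011001 | 0b1111100101111 = 0b101111101111111 = 24447

24447


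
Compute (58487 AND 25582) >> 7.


Step 1: 58487 & 25582 = 24678
Step 2: 24678 >> 7 = 192

192


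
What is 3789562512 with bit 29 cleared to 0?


3789562512 & ~(1 << 29) = 3252691600

3252691600


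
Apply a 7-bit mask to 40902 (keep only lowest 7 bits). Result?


40902 & 127 = 70

70


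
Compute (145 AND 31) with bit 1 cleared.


Step 1: 145 & 31 = 17
Step 2: 17 & ~(1 << 1) = 17

17


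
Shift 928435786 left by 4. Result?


0b110111010101101100111001001010 << 4 = 0b1101110101011011001110010010100000 = 14854972576

14854972576


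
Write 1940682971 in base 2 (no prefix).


1940682971 = 1110011101011000111100011011011 in binary

1110011101011000111100011011011


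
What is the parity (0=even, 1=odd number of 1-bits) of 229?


0b11100101 has 5 ones => parity 1

1


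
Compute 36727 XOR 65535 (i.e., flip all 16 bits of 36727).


36727 ^ 65535 = 28808

28808


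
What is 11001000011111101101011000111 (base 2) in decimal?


11001000011111101101011000111 in decimal = 420469447

420469447


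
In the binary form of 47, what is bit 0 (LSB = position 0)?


0b101111, position 0 = 1

1


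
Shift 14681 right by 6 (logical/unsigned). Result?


0b11100101011001 >> 6 = 0b11100101 = 229

229


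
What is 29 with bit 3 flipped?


29 ^ (1 << 3) = 29 ^ 8 = 21

21


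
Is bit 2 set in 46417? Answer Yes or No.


0b1011010101010001, bit 2 = 0. No

No


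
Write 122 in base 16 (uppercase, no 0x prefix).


122 = 7A hex

7A


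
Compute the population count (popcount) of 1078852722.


0b1000000010011011111110001110010 has 15 set bits

15


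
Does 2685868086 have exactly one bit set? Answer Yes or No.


0b10100000000101110001100000110110. Multiple bits set => No

No


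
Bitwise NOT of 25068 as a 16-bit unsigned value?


~0b110000111101100 = 0b1001111000010011 = 40467 (16-bit unsigned)

40467


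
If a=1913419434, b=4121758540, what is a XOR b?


1913419434 ^ 4121758540 = 2275507686

2275507686


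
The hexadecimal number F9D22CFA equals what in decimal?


F9D22CFA hex = 4191300858 decimal

4191300858


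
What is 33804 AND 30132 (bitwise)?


0b1000010000001100 & 0b111010110110100 = 0b10000000100 = 1028

1028


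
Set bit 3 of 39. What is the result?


39 | (1 << 3) = 39 | 8 = 47

47


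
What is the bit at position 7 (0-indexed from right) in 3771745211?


0b11100000110100000100001110111011, position 7 = 1

1


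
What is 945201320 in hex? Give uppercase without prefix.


945201320 = 3856A0A8 hex

3856A0A8


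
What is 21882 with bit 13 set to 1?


21882 | (1 << 13) = 21882 | 8192 = 30074

30074


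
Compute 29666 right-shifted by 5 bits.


0b111001111100010 >> 5 = 0b1110011111 = 927

927


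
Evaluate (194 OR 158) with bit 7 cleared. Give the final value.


Step 1: 194 | 158 = 222
Step 2: 222 & ~(1 << 7) = 94

94


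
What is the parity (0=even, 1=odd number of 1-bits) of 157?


0b10011101 has 5 ones => parity 1

1


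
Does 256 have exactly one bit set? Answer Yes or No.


0b100000000. Only one bit set => Yes

Yes


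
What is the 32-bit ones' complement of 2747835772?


2747835772 ^ 4294967295 = 1547131523

1547131523


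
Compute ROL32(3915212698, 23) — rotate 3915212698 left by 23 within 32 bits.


Rotate 0b11101001010111010110011110011010 left by 23 (32-bit) = 0b11001101011101001010111010110011 = 3446976179

3446976179


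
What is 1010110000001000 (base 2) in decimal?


1010110000001000 in decimal = 44040

44040


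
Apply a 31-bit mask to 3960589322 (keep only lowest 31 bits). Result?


3960589322 & 2147483647 = 1813105674

1813105674


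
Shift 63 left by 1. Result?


0b111111 << 1 = 0b1111110 = 126

126


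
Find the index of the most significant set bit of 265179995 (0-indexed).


0b1111110011100101001101011011. Highest set bit at position 27

27


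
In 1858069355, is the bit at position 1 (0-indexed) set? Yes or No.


0b1101110101111111110001101101011, bit 1 = 1. Yes

Yes


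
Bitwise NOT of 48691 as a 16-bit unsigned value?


~0b1011111000110011 = 0b100000111001100 = 16844 (16-bit unsigned)

16844


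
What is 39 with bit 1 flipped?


39 ^ (1 << 1) = 39 ^ 2 = 37

37


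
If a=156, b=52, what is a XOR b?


156 ^ 52 = 168

168


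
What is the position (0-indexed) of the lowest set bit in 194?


0b11000010. Lowest set bit at position 1

1


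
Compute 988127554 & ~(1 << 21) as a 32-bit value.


988127554 & ~(1 << 21) = 986030402

986030402


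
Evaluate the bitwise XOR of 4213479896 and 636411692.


0b11111011001001001001100111011000 ^ 0b100101111011101101111100101100 = 0b11011110110010100100011011110100 = 3737798388

3737798388


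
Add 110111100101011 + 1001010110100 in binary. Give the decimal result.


110111100101011 + 1001010110100 = 1000000111011111 = 33247

33247


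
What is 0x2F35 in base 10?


2F35 hex = 12085 decimal

12085


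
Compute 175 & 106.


0b10101111 & 0b1101010 = 0b101010 = 42

42


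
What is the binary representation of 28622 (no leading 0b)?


28622 = 110111111001110 in binary

110111111001110


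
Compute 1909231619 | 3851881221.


0b1110001110011001001000000000011 | 0b11100101100101110000101100000101 = 0b11110101110111111001101100000111 = 4125072135

4125072135


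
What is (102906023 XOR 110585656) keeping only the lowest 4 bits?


Step 1: 102906023 ^ 110585656 = 11886495
Step 2: 11886495 & 15 = 15

15


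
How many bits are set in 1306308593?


0b1001101110111001010111111110001 has 20 set bits

20


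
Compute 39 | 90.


0b100111 | 0b1011010 = 0b1111111 = 127

127


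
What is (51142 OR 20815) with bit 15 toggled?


Step 1: 51142 | 20815 = 55247
Step 2: 55247 ^ (1 << 15) = 55247 ^ 32768 = 22479

22479


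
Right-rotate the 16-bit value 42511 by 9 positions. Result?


Rotate 0b1010011000001111 right by 9 (16-bit) = 0b11111010011 = 2003

2003


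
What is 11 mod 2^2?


11 & 3 = 3

3


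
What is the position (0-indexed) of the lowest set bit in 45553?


0b1011000111110001. Lowest set bit at position 0

0


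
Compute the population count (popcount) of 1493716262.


0b1011001000010000100110100100110 has 12 set bits

12


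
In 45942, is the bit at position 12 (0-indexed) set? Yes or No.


0b1011001101110110, bit 12 = 1. Yes

Yes


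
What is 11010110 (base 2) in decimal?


11010110 in decimal = 214

214


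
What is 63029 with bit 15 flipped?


63029 ^ (1 << 15) = 63029 ^ 32768 = 30261

30261


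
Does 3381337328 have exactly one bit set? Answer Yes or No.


0b11001001100010110001110011110000. Multiple bits set => No

No


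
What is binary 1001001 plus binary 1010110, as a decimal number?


1001001 + 1010110 = 10011111 = 159

159


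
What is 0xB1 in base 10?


B1 hex = 177 decimal

177


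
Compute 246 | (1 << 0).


246 | (1 << 0) = 246 | 1 = 247

247


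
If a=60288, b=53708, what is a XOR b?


60288 ^ 53708 = 14924

14924


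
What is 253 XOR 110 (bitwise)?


0b11111101 ^ 0b1101110 = 0b10010011 = 147

147


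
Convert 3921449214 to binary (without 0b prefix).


3921449214 = 11101001101111001001000011111110 in binary

11101001101111001001000011111110


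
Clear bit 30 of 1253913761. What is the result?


1253913761 & ~(1 << 30) = 180171937

180171937


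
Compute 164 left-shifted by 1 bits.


0b10100100 << 1 = 0b101001000 = 328

328


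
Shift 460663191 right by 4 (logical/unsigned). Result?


0b11011011101010010100110010111 >> 4 = 0b1101101110101001010011001 = 28791449

28791449


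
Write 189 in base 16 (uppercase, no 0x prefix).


189 = BD hex

BD


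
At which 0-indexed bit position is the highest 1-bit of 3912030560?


0b11101001001011001101100101100000. Highest set bit at position 31

31


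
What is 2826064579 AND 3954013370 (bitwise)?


0b10101000011100100101001011000011 & 0b11101011101011010111010010111010 = 0b10101000001000000101000010000010 = 2820690050

2820690050


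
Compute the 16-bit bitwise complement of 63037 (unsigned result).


~0b1111011000111101 = 0b100111000010 = 2498 (16-bit unsigned)

2498


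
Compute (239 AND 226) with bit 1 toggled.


Step 1: 239 & 226 = 226
Step 2: 226 ^ (1 << 1) = 226 ^ 2 = 224

224


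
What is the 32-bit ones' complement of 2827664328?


2827664328 ^ 4294967295 = 1467302967

1467302967


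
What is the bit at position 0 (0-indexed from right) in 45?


0b101101, position 0 = 1

1


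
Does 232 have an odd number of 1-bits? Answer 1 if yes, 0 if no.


0b11101000 has 4 ones => parity 0

0


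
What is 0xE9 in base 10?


E9 hex = 233 decimal

233


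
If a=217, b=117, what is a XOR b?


217 ^ 117 = 172

172


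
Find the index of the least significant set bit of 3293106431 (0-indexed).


0b11000100010010001101000011111111. Lowest set bit at position 0

0


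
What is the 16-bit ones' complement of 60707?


60707 ^ 65535 = 4828

4828


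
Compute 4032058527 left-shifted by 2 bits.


0b11110000010101000101010010011111 << 2 = 0b1111000001010100010101001001111100 = 16128234108

16128234108


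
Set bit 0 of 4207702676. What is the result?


4207702676 | (1 << 0) = 4207702676 | 1 = 4207702677

4207702677


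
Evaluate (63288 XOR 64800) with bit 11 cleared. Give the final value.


Step 1: 63288 ^ 64800 = 2584
Step 2: 2584 & ~(1 << 11) = 536

536


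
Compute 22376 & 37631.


0b101011101101000 & 0b1001001011111111 = 0b1001001101000 = 4712

4712


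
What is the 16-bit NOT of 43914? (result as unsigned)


~0b1010101110001010 = 0b101010001110101 = 21621 (16-bit unsigned)

21621


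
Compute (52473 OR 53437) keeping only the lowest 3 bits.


Step 1: 52473 | 53437 = 56573
Step 2: 56573 & 7 = 5

5


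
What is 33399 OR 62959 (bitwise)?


0b1000001001110111 | 0b1111010111101111 = 0b1111011111111111 = 63487

63487


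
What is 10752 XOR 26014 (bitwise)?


0b10101000000000 ^ 0b110010110011110 = 0b100111110011110 = 20382

20382


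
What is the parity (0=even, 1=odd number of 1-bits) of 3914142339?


0b11101001010011010001001010000011 has 14 ones => parity 0

0


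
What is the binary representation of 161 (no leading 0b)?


161 = 10100001 in binary

10100001


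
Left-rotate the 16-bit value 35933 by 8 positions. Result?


Rotate 0b1000110001011101 left by 8 (16-bit) = 0b101110110001100 = 23948

23948


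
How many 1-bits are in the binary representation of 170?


0b10101010 has 4 set bits

4


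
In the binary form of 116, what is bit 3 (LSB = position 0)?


0b1110100, position 3 = 0

0


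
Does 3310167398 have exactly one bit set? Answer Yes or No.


0b11000101010011010010010101100110. Multiple bits set => No

No


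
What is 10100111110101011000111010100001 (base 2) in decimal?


10100111110101011000111010100001 in decimal = 2815790753

2815790753


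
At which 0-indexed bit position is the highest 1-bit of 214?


0b11010110. Highest set bit at position 7

7


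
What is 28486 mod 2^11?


28486 & 2047 = 1862

1862


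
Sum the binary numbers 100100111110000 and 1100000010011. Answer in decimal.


100100111110000 + 1100000010011 = 110001000000011 = 25091

25091


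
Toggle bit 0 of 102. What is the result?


102 ^ (1 << 0) = 102 ^ 1 = 103

103


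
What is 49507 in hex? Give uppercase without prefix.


49507 = C163 hex

C163


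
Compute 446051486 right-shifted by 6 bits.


0b11010100101100011010010011110 >> 6 = 0b11010100101100011010010 = 6969554

6969554


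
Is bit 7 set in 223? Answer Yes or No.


0b11011111, bit 7 = 1. Yes

Yes


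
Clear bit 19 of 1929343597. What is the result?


1929343597 & ~(1 << 19) = 1928819309

1928819309


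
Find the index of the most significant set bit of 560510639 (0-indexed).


0b100001011010001011011010101111. Highest set bit at position 29

29


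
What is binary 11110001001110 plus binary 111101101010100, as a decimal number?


11110001001110 + 111101101010100 = 1011011110100010 = 47010

47010


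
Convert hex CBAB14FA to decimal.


CBAB14FA hex = 3416986874 decimal

3416986874


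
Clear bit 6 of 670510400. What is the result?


670510400 & ~(1 << 6) = 670510336

670510336


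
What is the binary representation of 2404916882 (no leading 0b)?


2404916882 = 10001111010110000001111010010010 in binary

10001111010110000001111010010010


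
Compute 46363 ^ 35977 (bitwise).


0b1011010100011011 ^ 0b1000110010001001 = 0b11100110010010 = 14738

14738


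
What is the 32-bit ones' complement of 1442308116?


1442308116 ^ 4294967295 = 2852659179

2852659179


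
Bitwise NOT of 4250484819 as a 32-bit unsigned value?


~0b11111101010110010100000001010011 = 0b10101001101011111110101100 = 44482476 (32-bit unsigned)

44482476


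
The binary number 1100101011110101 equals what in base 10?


1100101011110101 in decimal = 51957

51957


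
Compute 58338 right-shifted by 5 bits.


0b1110001111100010 >> 5 = 0b11100011111 = 1823

1823


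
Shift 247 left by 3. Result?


0b11110111 << 3 = 0b11110111000 = 1976

1976


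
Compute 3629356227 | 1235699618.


0b11011000010100111001010011000011 | 0b1001001101001110100011110100010 = 0b11011001111101111101011111100011 = 3656898531

3656898531


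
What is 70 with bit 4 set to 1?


70 | (1 << 4) = 70 | 16 = 86

86


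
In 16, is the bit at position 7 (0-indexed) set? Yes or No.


0b10000, bit 7 = 0. No

No


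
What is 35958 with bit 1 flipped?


35958 ^ (1 << 1) = 35958 ^ 2 = 35956

35956


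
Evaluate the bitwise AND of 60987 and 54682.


0b1110111000111011 & 0b1101010110011010 = 0b1100010000011010 = 50202

50202


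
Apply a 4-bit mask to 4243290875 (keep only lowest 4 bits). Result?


4243290875 & 15 = 11

11


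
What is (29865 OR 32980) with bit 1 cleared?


Step 1: 29865 | 32980 = 62717
Step 2: 62717 & ~(1 << 1) = 62717

62717


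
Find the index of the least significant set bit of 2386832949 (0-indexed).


0b10001110010001000010111000110101. Lowest set bit at position 0

0


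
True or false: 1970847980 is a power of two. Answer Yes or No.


0b1110101011110001100000011101100. Multiple bits set => No

No


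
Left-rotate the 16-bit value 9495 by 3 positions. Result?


Rotate 0b10010100010111 left by 3 (16-bit) = 0b10100010111001 = 10425

10425


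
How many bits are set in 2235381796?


0b10000101001111010011100000100100 has 13 set bits

13


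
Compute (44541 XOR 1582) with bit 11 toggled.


Step 1: 44541 ^ 1582 = 43987
Step 2: 43987 ^ (1 << 11) = 43987 ^ 2048 = 41939

41939


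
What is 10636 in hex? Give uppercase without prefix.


10636 = 298C hex

298C


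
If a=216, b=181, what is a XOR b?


216 ^ 181 = 109

109


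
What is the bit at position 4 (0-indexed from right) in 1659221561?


0b1100010111001011011011000111001, position 4 = 1

1


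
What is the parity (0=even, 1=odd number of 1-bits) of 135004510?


0b1000000011000000000101011110 has 9 ones => parity 1

1


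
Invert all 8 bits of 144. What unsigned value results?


144 ^ 255 = 111

111


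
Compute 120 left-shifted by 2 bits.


0b1111000 << 2 = 0b111100000 = 480

480


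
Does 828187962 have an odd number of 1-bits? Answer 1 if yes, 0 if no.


0b110001010111010010010100111010 has 15 ones => parity 1

1


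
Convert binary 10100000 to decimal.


10100000 in decimal = 160

160


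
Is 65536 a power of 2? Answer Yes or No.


0b10000000000000000. Only one bit set => Yes

Yes


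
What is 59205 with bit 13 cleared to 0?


59205 & ~(1 << 13) = 51013

51013


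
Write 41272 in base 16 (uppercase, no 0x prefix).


41272 = A138 hex

A138


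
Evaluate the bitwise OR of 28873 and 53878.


0b111000011001001 | 0b1101001001110110 = 0b1111001011111111 = 62207

62207


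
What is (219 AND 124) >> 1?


Step 1: 219 & 124 = 88
Step 2: 88 >> 1 = 44

44


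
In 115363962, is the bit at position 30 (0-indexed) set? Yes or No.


0b110111000000101000001111010, bit 30 = 0. No

No


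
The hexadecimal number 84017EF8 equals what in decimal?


84017EF8 hex = 2214690552 decimal

2214690552


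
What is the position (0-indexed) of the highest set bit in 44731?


0b1010111010111011. Highest set bit at position 15

15


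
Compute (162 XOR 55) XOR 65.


Step 1: 162 ^ 55 = 149
Step 2: 149 ^ 65 = 212

212


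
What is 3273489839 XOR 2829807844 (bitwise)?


0b11000011000111010111110110101111 ^ 0b10101000101010110111000011100100 = 0b1101011101101100000110101001011 = 1807093067

1807093067


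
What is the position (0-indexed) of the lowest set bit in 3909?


0b111101000101. Lowest set bit at position 0

0


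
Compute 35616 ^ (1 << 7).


35616 ^ (1 << 7) = 35616 ^ 128 = 35744

35744


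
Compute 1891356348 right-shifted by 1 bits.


0b1110000101110111100111010111100 >> 1 = 0b111000010111011110011101011110 = 945678174

945678174


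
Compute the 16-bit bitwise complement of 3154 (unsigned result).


~0b110001010010 = 0b1111001110101101 = 62381 (16-bit unsigned)

62381


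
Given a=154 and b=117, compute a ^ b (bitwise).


154 ^ 117 = 239

239


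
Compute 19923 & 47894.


0b100110111010011 & 0b1011101100010110 = 0b100100010010 = 2322

2322


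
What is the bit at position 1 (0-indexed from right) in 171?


0b10101011, position 1 = 1

1


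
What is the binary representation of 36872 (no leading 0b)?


36872 = 1001000000001000 in binary

1001000000001000


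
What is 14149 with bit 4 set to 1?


14149 | (1 << 4) = 14149 | 16 = 14165

14165


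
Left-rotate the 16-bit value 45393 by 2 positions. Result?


Rotate 0b1011000101010001 left by 2 (16-bit) = 0b1100010101000110 = 50502

50502


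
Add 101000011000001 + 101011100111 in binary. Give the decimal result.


101000011000001 + 101011100111 = 101101110101000 = 23464

23464


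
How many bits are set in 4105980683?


0b11110100101111000100101100001011 has 17 set bits

17


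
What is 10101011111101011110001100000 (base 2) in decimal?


10101011111101011110001100000 in decimal = 360627296

360627296


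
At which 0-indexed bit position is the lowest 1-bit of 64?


0b1000000. Lowest set bit at position 6

6


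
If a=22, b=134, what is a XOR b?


22 ^ 134 = 144

144


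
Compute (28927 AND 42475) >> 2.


Step 1: 28927 & 42475 = 8427
Step 2: 8427 >> 2 = 2106

2106


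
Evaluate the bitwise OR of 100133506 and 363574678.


0b101111101111110101010000010 | 0b10101101010111011010110010110 = 0b10101111111111111111110010110 = 369098646

369098646


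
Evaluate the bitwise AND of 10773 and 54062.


0b10101000010101 & 0b1101001100101110 = 0b1000000100 = 516

516


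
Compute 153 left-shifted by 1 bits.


0b10011001 << 1 = 0b100110010 = 306

306


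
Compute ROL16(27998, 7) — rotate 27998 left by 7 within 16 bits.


Rotate 0b110110101011110 left by 7 (16-bit) = 0b1010111100110110 = 44854

44854


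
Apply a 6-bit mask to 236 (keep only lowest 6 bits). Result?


236 & 63 = 44

44


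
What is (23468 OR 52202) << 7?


Step 1: 23468 | 52202 = 56302
Step 2: 56302 << 7 = 7206656

7206656


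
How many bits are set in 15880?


0b11111000001000 has 6 set bits

6


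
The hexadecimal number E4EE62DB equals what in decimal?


E4EE62DB hex = 3840828123 decimal

3840828123


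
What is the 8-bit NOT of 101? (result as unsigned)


~0b1100101 = 0b10011010 = 154 (8-bit unsigned)

154


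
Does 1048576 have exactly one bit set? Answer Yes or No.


0b100000000000000000000. Only one bit set => Yes

Yes


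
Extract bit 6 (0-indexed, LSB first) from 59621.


0b1110100011100101, position 6 = 1

1


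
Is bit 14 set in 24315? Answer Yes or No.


0b101111011111011, bit 14 = 1. Yes

Yes


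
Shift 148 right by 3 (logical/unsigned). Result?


0b10010100 >> 3 = 0b10010 = 18

18


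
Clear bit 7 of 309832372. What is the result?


309832372 & ~(1 << 7) = 309832244

309832244


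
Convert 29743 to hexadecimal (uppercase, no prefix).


29743 = 742F hex

742F


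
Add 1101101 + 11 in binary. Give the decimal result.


1101101 + 11 = 1110000 = 112

112


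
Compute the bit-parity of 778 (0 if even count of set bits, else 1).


0b1100001010 has 4 ones => parity 0

0


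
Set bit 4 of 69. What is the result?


69 | (1 << 4) = 69 | 16 = 85

85


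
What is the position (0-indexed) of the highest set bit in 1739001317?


0b1100111101001110000110111100101. Highest set bit at position 30

30


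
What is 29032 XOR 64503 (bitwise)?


0b111000101101000 ^ 0b1111101111110111 = 0b1000101010011111 = 35487

35487


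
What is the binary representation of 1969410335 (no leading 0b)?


1969410335 = 1110101011000101101000100011111 in binary

1110101011000101101000100011111


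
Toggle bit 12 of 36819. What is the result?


36819 ^ (1 << 12) = 36819 ^ 4096 = 40915

40915


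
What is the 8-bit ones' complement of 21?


21 ^ 255 = 234

234


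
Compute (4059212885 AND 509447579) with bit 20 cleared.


Step 1: 4059212885 & 509447579 = 273714193
Step 2: 273714193 & ~(1 << 20) = 272665617

272665617


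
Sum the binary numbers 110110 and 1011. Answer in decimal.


110110 + 1011 = 1000001 = 65

65


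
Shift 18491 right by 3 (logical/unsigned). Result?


0b100100000111011 >> 3 = 0b100100000111 = 2311

2311


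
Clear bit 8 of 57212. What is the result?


57212 & ~(1 << 8) = 56956

56956


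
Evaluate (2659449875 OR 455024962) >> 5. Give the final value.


Step 1: 2659449875 | 455024962 = 2678062419
Step 2: 2678062419 >> 5 = 83689450

83689450


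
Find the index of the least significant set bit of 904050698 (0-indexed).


0b110101111000101011100000001010. Lowest set bit at position 1

1


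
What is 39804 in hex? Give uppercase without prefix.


39804 = 9B7C hex

9B7C


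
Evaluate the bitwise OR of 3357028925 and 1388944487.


0b11001000000110000011001000111101 | 0b1010010110010011001110001100111 = 0b11011010110110011011111001111111 = 3671703167

3671703167


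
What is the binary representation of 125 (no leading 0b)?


125 = 1111101 in binary

1111101


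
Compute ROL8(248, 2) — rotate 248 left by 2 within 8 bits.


Rotate 0b11111000 left by 2 (8-bit) = 0b11100011 = 227

227


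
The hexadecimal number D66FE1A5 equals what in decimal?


D66FE1A5 hex = 3597656485 decimal

3597656485


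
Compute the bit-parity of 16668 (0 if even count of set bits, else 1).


0b100000100011100 has 5 ones => parity 1

1


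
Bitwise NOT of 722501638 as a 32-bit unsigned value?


~0b101011000100001000000000000110 = 0b11010100111011110111111111111001 = 3572465657 (32-bit unsigned)

3572465657


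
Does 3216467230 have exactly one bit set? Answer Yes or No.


0b10111111101101110110010100011110. Multiple bits set => No

No


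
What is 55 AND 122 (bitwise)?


0b110111 & 0b1111010 = 0b110010 = 50

50


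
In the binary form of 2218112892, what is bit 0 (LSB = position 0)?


0b10000100001101011011011101111100, position 0 = 0

0


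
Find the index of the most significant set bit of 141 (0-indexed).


0b10001101. Highest set bit at position 7

7


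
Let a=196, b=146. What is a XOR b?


196 ^ 146 = 86

86


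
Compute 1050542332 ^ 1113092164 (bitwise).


0b111110100111100000000011111100 ^ 0b1000010010110000111000001000100 = 0b1111100110001100111000010111000 = 2093379768

2093379768


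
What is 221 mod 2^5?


221 & 31 = 29

29


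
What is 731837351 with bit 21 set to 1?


731837351 | (1 << 21) = 731837351 | 2097152 = 733934503

733934503


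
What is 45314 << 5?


0b1011000100000010 << 5 = 0b101100010000001000000 = 1450048

1450048


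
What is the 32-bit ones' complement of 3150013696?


3150013696 ^ 4294967295 = 1144953599

1144953599


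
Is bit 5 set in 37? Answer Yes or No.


0b100101, bit 5 = 1. Yes

Yes


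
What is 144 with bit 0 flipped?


144 ^ (1 << 0) = 144 ^ 1 = 145

145


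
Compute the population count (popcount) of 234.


0b11101010 has 5 set bits

5


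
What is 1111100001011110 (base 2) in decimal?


1111100001011110 in decimal = 63582

63582


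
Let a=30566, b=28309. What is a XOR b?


30566 ^ 28309 = 6643

6643


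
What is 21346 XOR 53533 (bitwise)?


0b101001101100010 ^ 0b1101000100011101 = 0b1000001001111111 = 33407

33407


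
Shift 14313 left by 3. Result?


0b11011111101001 << 3 = 0b11011111101001000 = 114504

114504


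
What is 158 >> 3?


0b10011110 >> 3 = 0b10011 = 19

19


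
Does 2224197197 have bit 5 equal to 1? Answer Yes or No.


0b10000100100100101000111001001101, bit 5 = 0. No

No


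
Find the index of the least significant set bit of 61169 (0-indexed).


0b1110111011110001. Lowest set bit at position 0

0


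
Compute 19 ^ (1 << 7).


19 ^ (1 << 7) = 19 ^ 128 = 147

147


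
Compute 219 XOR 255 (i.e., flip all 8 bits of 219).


219 ^ 255 = 36

36


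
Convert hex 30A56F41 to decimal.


30A56F41 hex = 816148289 decimal

816148289


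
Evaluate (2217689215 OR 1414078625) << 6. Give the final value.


Step 1: 2217689215 | 1414078625 = 3564069119
Step 2: 3564069119 << 6 = 228100423616

228100423616


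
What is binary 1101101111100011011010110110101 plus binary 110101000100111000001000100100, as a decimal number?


1101101111100011011010110110101 + 110101000100111000001000100100 = 10100011000001010011011111011001 = 2735028185

2735028185


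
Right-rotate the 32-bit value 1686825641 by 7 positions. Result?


Rotate 0b1100100100010101110101010101001 right by 7 (32-bit) = 0b1010010110010010001010111010101 = 1388910037

1388910037


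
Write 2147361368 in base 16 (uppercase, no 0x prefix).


2147361368 = 7FFE2258 hex

7FFE2258


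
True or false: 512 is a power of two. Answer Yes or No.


0b1000000000. Only one bit set => Yes

Yes


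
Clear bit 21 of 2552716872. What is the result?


2552716872 & ~(1 << 21) = 2550619720

2550619720


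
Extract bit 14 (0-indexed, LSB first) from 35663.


0b1000101101001111, position 14 = 0

0


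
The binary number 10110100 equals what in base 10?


10110100 in decimal = 180

180


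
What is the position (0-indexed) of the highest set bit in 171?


0b10101011. Highest set bit at position 7

7


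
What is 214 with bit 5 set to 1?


214 | (1 << 5) = 214 | 32 = 246

246


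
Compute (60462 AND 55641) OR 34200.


Step 1: 60462 & 55641 = 51208
Step 2: 51208 | 34200 = 52632

52632


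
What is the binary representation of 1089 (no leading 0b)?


1089 = 10001000001 in binary

10001000001


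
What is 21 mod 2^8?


21 & 255 = 21

21


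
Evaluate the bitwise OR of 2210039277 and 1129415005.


0b10000011101110101000010111101101 | 0b1000011010100011000000101011101 = 0b11000011111110111000010111111101 = 3288040957

3288040957


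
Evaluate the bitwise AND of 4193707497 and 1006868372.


0b11111001111101101110010111101001 & 0b111100000000111001011110010100 = 0b111000000000101000010110000000 = 939689344

939689344


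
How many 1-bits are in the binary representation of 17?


0b10001 has 2 set bits

2


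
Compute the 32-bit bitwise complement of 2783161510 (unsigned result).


~0b10100101111000111010110010100110 = 0b1011010000111000101001101011001 = 1511805785 (32-bit unsigned)

1511805785


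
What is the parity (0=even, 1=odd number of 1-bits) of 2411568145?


0b10001111101111011001110000010001 has 17 ones => parity 1

1


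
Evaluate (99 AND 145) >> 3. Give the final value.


Step 1: 99 & 145 = 1
Step 2: 1 >> 3 = 0

0


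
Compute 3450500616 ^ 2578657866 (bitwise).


0b11001101101010100111011000001000 ^ 0b10011001101100110011001001001010 = 0b1010100000110010100010001000010 = 1410942018

1410942018


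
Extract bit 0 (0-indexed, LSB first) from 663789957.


0b100111100100001010000110000101, position 0 = 1

1


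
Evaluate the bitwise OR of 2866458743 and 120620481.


0b10101010110110101011000001110111 | 0b111001100001000010111000001 = 0b10101111111110101011010111110111 = 2952443383

2952443383


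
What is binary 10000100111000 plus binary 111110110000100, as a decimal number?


10000100111000 + 111110110000100 = 1001111010111100 = 40636

40636


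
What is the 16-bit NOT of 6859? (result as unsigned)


~0b1101011001011 = 0b1110010100110100 = 58676 (16-bit unsigned)

58676


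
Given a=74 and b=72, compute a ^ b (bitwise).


74 ^ 72 = 2

2


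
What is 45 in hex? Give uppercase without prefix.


45 = 2D hex

2D


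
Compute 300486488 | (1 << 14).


300486488 | (1 << 14) = 300486488 | 16384 = 300502872

300502872


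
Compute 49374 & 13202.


0b1100000011011110 & 0b11001110010010 = 0b10010010 = 146

146


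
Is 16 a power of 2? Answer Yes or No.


0b10000. Only one bit set => Yes

Yes


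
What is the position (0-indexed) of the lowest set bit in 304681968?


0b10010001010010001001111110000. Lowest set bit at position 4

4


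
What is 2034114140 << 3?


0b1111001001111100001111001011100 << 3 = 0b1111001001111100001111001011100000 = 16272913120

16272913120


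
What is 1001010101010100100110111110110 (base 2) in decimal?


1001010101010100100110111110110 in decimal = 1252675062

1252675062


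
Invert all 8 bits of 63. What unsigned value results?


63 ^ 255 = 192

192


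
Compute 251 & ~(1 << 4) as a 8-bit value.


251 & ~(1 << 4) = 235

235


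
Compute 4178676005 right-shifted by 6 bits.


0b11111001000100011000100100100101 >> 6 = 0b11111001000100011000100100 = 65291812

65291812


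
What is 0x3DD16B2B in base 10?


3DD16B2B hex = 1037134635 decimal

1037134635


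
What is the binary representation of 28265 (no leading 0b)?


28265 = 110111001101001 in binary

110111001101001


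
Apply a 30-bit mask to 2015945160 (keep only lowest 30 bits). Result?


2015945160 & 1073741823 = 942203336

942203336


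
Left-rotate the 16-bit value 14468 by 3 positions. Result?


Rotate 0b11100010000100 left by 3 (16-bit) = 0b1100010000100001 = 50209

50209


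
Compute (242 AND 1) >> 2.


Step 1: 242 & 1 = 0
Step 2: 0 >> 2 = 0

0


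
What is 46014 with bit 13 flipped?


46014 ^ (1 << 13) = 46014 ^ 8192 = 37822

37822


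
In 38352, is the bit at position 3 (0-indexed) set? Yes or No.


0b1001010111010000, bit 3 = 0. No

No


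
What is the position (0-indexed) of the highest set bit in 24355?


0b101111100100011. Highest set bit at position 14

14


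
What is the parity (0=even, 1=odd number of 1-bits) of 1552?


0b11000010000 has 3 ones => parity 1

1


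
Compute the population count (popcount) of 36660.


0b1000111100110100 has 8 set bits

8


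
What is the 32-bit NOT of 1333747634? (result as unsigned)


~0b1001111011111110101111110110010 = 0b10110000100000001010000001001101 = 2961219661 (32-bit unsigned)

2961219661


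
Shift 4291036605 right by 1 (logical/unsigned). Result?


0b11111111110001000000010110111101 >> 1 = 0b1111111111000100000001011011110 = 2145518302

2145518302


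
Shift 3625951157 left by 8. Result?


0b11011000000111111001111110110101 << 8 = 0b1101100000011111100111111011010100000000 = 928243496192

928243496192


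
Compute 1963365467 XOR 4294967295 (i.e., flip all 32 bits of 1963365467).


1963365467 ^ 4294967295 = 2331601828

2331601828


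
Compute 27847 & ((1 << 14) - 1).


27847 & 16383 = 11463

11463


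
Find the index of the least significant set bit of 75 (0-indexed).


0b1001011. Lowest set bit at position 0

0


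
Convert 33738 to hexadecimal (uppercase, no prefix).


33738 = 83CA hex

83CA


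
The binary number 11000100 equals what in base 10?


11000100 in decimal = 196

196


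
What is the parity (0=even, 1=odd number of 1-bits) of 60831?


0b1110110110011111 has 12 ones => parity 0

0


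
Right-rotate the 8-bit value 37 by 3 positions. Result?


Rotate 0b100101 right by 3 (8-bit) = 0b10100100 = 164

164


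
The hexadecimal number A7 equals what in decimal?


A7 hex = 167 decimal

167


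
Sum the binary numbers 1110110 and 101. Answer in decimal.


1110110 + 101 = 1111011 = 123

123


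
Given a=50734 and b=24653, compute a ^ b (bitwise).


50734 ^ 24653 = 42595

42595


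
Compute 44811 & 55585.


0b1010111100001011 & 0b1101100100100001 = 0b1000100100000001 = 35073

35073


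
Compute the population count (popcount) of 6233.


0b1100001011001 has 6 set bits

6


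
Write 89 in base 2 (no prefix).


89 = 1011001 in binary

1011001


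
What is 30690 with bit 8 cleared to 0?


30690 & ~(1 << 8) = 30434

30434


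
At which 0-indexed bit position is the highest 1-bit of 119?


0b1110111. Highest set bit at position 6

6


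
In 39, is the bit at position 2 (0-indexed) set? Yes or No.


0b100111, bit 2 = 1. Yes

Yes


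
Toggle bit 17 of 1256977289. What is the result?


1256977289 ^ (1 << 17) = 1256977289 ^ 131072 = 1256846217

1256846217


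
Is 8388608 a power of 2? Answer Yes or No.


0b100000000000000000000000. Only one bit set => Yes

Yes


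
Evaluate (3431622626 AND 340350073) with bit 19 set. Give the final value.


Step 1: 3431622626 & 340350073 = 67650656
Step 2: 67650656 | (1 << 19) = 67650656 | 524288 = 67650656

67650656


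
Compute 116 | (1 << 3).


116 | (1 << 3) = 116 | 8 = 124

124


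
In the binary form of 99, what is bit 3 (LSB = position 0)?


0b1100011, position 3 = 0

0


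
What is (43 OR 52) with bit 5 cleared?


Step 1: 43 | 52 = 63
Step 2: 63 & ~(1 << 5) = 31

31


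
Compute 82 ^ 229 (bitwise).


0b1010010 ^ 0b11100101 = 0b10110111 = 183

183


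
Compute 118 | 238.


0b1110110 | 0b11101110 = 0b11111110 = 254

254


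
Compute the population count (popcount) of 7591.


0b1110110100111 has 9 set bits

9


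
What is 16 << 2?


0b10000 << 2 = 0b1000000 = 64

64


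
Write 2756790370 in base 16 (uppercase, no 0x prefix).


2756790370 = A4514862 hex

A4514862


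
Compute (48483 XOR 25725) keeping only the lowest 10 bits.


Step 1: 48483 ^ 25725 = 55582
Step 2: 55582 & 1023 = 286

286


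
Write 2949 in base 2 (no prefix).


2949 = 101110000101 in binary

101110000101


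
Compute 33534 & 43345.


0b1000001011111110 & 0b1010100101010001 = 0b1000000001010000 = 32848

32848


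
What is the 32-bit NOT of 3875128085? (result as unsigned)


~0b11100110111110011100001100010101 = 0b11001000001100011110011101010 = 419839210 (32-bit unsigned)

419839210


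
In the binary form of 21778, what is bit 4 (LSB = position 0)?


0b101010100010010, position 4 = 1

1


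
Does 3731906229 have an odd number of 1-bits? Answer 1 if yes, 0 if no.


0b11011110011100000101111010110101 has 19 ones => parity 1

1


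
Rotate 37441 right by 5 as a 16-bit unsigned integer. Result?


Rotate 0b1001001001000001 right by 5 (16-bit) = 0b110010010010 = 3218

3218


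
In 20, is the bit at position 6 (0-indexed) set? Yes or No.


0b10100, bit 6 = 0. No

No


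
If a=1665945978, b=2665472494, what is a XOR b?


1665945978 ^ 2665472494 = 4254314644

4254314644


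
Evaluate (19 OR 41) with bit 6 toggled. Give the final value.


Step 1: 19 | 41 = 59
Step 2: 59 ^ (1 << 6) = 59 ^ 64 = 123

123


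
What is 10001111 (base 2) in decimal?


10001111 in decimal = 143

143


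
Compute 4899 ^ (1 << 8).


4899 ^ (1 << 8) = 4899 ^ 256 = 4643

4643


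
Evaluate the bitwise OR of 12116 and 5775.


0b10111101010100 | 0b1011010001111 = 0b11111111011111 = 16351

16351


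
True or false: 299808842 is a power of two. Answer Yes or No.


0b10001110111101011100001001010. Multiple bits set => No

No


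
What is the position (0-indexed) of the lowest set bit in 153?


0b10011001. Lowest set bit at position 0

0


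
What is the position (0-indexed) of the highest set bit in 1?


0b1. Highest set bit at position 0

0


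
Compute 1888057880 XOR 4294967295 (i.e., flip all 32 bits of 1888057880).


1888057880 ^ 4294967295 = 2406909415

2406909415


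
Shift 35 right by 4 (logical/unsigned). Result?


0b100011 >> 4 = 0b10 = 2

2
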